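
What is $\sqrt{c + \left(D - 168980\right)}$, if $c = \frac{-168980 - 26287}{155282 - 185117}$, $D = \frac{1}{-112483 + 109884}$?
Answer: $\frac{i \sqrt{12542904335366906930}}{8615685} \approx 411.06 i$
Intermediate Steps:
$D = - \frac{1}{2599}$ ($D = \frac{1}{-2599} = - \frac{1}{2599} \approx -0.00038476$)
$c = \frac{65089}{9945}$ ($c = - \frac{195267}{-29835} = \left(-195267\right) \left(- \frac{1}{29835}\right) = \frac{65089}{9945} \approx 6.5449$)
$\sqrt{c + \left(D - 168980\right)} = \sqrt{\frac{65089}{9945} - \frac{439179021}{2599}} = \sqrt{- \frac{4367466197534}{25847055}} = \frac{i \sqrt{12542904335366906930}}{8615685}$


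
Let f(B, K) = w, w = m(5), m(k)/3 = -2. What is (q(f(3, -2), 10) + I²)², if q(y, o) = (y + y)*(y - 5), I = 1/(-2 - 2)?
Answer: 4464769/256 ≈ 17441.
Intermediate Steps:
m(k) = -6 (m(k) = 3*(-2) = -6)
w = -6
f(B, K) = -6
I = -¼ (I = 1/(-4) = -¼ ≈ -0.25000)
q(y, o) = 2*y*(-5 + y) (q(y, o) = (2*y)*(-5 + y) = 2*y*(-5 + y))
(q(f(3, -2), 10) + I²)² = (2*(-6)*(-5 - 6) + (-¼)²)² = (2*(-6)*(-11) + 1/16)² = (132 + 1/16)² = (2113/16)² = 4464769/256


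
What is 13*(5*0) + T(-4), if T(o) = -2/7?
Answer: -2/7 ≈ -0.28571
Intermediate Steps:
T(o) = -2/7 (T(o) = -2*1/7 = -2/7)
13*(5*0) + T(-4) = 13*(5*0) - 2/7 = 13*0 - 2/7 = 0 - 2/7 = -2/7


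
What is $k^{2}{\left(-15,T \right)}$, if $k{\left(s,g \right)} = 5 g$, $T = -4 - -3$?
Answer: $25$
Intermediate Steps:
$T = -1$ ($T = -4 + 3 = -1$)
$k^{2}{\left(-15,T \right)} = \left(5 \left(-1\right)\right)^{2} = \left(-5\right)^{2} = 25$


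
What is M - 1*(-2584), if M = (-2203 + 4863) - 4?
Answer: 5240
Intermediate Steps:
M = 2656 (M = 2660 - 4 = 2656)
M - 1*(-2584) = 2656 - 1*(-2584) = 2656 + 2584 = 5240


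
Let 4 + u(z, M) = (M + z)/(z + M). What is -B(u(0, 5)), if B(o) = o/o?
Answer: -1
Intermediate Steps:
u(z, M) = -3 (u(z, M) = -4 + (M + z)/(z + M) = -4 + (M + z)/(M + z) = -4 + 1 = -3)
B(o) = 1
-B(u(0, 5)) = -1*1 = -1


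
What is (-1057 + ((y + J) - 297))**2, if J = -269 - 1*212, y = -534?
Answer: 5612161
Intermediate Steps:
J = -481 (J = -269 - 212 = -481)
(-1057 + ((y + J) - 297))**2 = (-1057 + ((-534 - 481) - 297))**2 = (-1057 + (-1015 - 297))**2 = (-1057 - 1312)**2 = (-2369)**2 = 5612161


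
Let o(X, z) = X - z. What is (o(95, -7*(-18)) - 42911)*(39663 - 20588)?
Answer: -819118650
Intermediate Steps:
(o(95, -7*(-18)) - 42911)*(39663 - 20588) = ((95 - (-7)*(-18)) - 42911)*(39663 - 20588) = ((95 - 1*126) - 42911)*19075 = ((95 - 126) - 42911)*19075 = (-31 - 42911)*19075 = -42942*19075 = -819118650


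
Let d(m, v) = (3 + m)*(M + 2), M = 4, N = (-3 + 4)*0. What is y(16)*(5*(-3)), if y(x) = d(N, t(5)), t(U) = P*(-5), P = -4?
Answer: -270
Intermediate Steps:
t(U) = 20 (t(U) = -4*(-5) = 20)
N = 0 (N = 1*0 = 0)
d(m, v) = 18 + 6*m (d(m, v) = (3 + m)*(4 + 2) = (3 + m)*6 = 18 + 6*m)
y(x) = 18 (y(x) = 18 + 6*0 = 18 + 0 = 18)
y(16)*(5*(-3)) = 18*(5*(-3)) = 18*(-15) = -270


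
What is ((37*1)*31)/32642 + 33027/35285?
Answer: 1118539229/1151772970 ≈ 0.97115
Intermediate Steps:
((37*1)*31)/32642 + 33027/35285 = (37*31)*(1/32642) + 33027*(1/35285) = 1147*(1/32642) + 33027/35285 = 1147/32642 + 33027/35285 = 1118539229/1151772970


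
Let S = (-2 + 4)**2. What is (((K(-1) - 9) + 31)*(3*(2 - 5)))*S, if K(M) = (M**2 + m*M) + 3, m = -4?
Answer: -1080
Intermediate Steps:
K(M) = 3 + M**2 - 4*M (K(M) = (M**2 - 4*M) + 3 = 3 + M**2 - 4*M)
S = 4 (S = 2**2 = 4)
(((K(-1) - 9) + 31)*(3*(2 - 5)))*S = ((((3 + (-1)**2 - 4*(-1)) - 9) + 31)*(3*(2 - 5)))*4 = ((((3 + 1 + 4) - 9) + 31)*(3*(-3)))*4 = (((8 - 9) + 31)*(-9))*4 = ((-1 + 31)*(-9))*4 = (30*(-9))*4 = -270*4 = -1080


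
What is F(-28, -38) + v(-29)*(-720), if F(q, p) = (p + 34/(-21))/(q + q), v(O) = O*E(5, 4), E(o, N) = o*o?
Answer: 76734104/147 ≈ 5.2200e+5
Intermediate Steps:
E(o, N) = o²
v(O) = 25*O (v(O) = O*5² = O*25 = 25*O)
F(q, p) = (-34/21 + p)/(2*q) (F(q, p) = (p + 34*(-1/21))/((2*q)) = (p - 34/21)*(1/(2*q)) = (-34/21 + p)*(1/(2*q)) = (-34/21 + p)/(2*q))
F(-28, -38) + v(-29)*(-720) = (1/42)*(-34 + 21*(-38))/(-28) + (25*(-29))*(-720) = (1/42)*(-1/28)*(-34 - 798) - 725*(-720) = (1/42)*(-1/28)*(-832) + 522000 = 104/147 + 522000 = 76734104/147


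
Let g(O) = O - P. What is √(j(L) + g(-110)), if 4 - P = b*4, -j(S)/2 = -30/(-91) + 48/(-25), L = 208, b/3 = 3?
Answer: I*√15489474/455 ≈ 8.6498*I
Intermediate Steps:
b = 9 (b = 3*3 = 9)
j(S) = 7236/2275 (j(S) = -2*(-30/(-91) + 48/(-25)) = -2*(-30*(-1/91) + 48*(-1/25)) = -2*(30/91 - 48/25) = -2*(-3618/2275) = 7236/2275)
P = -32 (P = 4 - 9*4 = 4 - 1*36 = 4 - 36 = -32)
g(O) = 32 + O (g(O) = O - 1*(-32) = O + 32 = 32 + O)
√(j(L) + g(-110)) = √(7236/2275 + (32 - 110)) = √(7236/2275 - 78) = √(-170214/2275) = I*√15489474/455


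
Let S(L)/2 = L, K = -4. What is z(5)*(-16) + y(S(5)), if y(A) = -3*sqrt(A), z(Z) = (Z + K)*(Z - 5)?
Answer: -3*sqrt(10) ≈ -9.4868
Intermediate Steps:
S(L) = 2*L
z(Z) = (-5 + Z)*(-4 + Z) (z(Z) = (Z - 4)*(Z - 5) = (-4 + Z)*(-5 + Z) = (-5 + Z)*(-4 + Z))
z(5)*(-16) + y(S(5)) = (20 + 5**2 - 9*5)*(-16) - 3*sqrt(10) = (20 + 25 - 45)*(-16) - 3*sqrt(10) = 0*(-16) - 3*sqrt(10) = 0 - 3*sqrt(10) = -3*sqrt(10)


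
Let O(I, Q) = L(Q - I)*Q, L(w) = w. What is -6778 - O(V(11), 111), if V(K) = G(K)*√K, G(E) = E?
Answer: -19099 + 1221*√11 ≈ -15049.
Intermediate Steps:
V(K) = K^(3/2) (V(K) = K*√K = K^(3/2))
O(I, Q) = Q*(Q - I) (O(I, Q) = (Q - I)*Q = Q*(Q - I))
-6778 - O(V(11), 111) = -6778 - 111*(111 - 11^(3/2)) = -6778 - 111*(111 - 11*√11) = -6778 - (12321 - 1221*√11) = -6778 + (-12321 + 1221*√11) = -19099 + 1221*√11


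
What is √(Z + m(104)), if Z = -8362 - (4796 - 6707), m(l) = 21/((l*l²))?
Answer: I*√188668938718/5408 ≈ 80.318*I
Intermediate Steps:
m(l) = 21/l³ (m(l) = 21/(l³) = 21/l³)
Z = -6451 (Z = -8362 - 1*(-1911) = -8362 + 1911 = -6451)
√(Z + m(104)) = √(-6451 + 21/104³) = √(-6451 + 21*(1/1124864)) = √(-6451 + 21/1124864) = √(-7256497643/1124864) = I*√188668938718/5408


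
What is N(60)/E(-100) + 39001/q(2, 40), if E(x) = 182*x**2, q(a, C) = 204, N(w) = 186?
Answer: 8872732243/46410000 ≈ 191.18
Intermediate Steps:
N(60)/E(-100) + 39001/q(2, 40) = 186/((182*(-100)**2)) + 39001/204 = 186/((182*10000)) + 39001*(1/204) = 186/1820000 + 39001/204 = 186*(1/1820000) + 39001/204 = 93/910000 + 39001/204 = 8872732243/46410000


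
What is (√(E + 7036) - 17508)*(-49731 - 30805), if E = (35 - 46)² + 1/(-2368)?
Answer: 1410024288 - 50335*√25082707/37 ≈ 1.4032e+9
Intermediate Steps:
E = 286527/2368 (E = (-11)² - 1/2368 = 121 - 1/2368 = 286527/2368 ≈ 121.00)
(√(E + 7036) - 17508)*(-49731 - 30805) = (√(286527/2368 + 7036) - 17508)*(-49731 - 30805) = (√(16947775/2368) - 17508)*(-80536) = (5*√25082707/296 - 17508)*(-80536) = (-17508 + 5*√25082707/296)*(-80536) = 1410024288 - 50335*√25082707/37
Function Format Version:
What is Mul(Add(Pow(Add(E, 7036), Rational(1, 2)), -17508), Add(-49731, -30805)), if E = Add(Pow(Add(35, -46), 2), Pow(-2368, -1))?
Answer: Add(1410024288, Mul(Rational(-50335, 37), Pow(25082707, Rational(1, 2)))) ≈ 1.4032e+9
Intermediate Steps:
E = Rational(286527, 2368) (E = Add(Pow(-11, 2), Rational(-1, 2368)) = Add(121, Rational(-1, 2368)) = Rational(286527, 2368) ≈ 121.00)
Mul(Add(Pow(Add(E, 7036), Rational(1, 2)), -17508), Add(-49731, -30805)) = Mul(Add(Pow(Add(Rational(286527, 2368), 7036), Rational(1, 2)), -17508), Add(-49731, -30805)) = Mul(Add(Pow(Rational(16947775, 2368), Rational(1, 2)), -17508), -80536) = Mul(Add(Mul(Rational(5, 296), Pow(25082707, Rational(1, 2))), -17508), -80536) = Mul(Add(-17508, Mul(Rational(5, 296), Pow(25082707, Rational(1, 2)))), -80536) = Add(1410024288, Mul(Rational(-50335, 37), Pow(25082707, Rational(1, 2))))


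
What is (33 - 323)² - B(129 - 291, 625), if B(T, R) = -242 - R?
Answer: 84967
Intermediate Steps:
(33 - 323)² - B(129 - 291, 625) = (33 - 323)² - (-242 - 1*625) = (-290)² - (-242 - 625) = 84100 - 1*(-867) = 84100 + 867 = 84967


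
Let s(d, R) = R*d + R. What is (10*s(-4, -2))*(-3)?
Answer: -180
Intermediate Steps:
s(d, R) = R + R*d
(10*s(-4, -2))*(-3) = (10*(-2*(1 - 4)))*(-3) = (10*(-2*(-3)))*(-3) = (10*6)*(-3) = 60*(-3) = -180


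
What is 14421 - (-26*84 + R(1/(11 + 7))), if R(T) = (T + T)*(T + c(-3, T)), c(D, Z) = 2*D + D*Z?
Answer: 1345060/81 ≈ 16606.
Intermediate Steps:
R(T) = 2*T*(-6 - 2*T) (R(T) = (T + T)*(T - 3*(2 + T)) = (2*T)*(T + (-6 - 3*T)) = (2*T)*(-6 - 2*T) = 2*T*(-6 - 2*T))
14421 - (-26*84 + R(1/(11 + 7))) = 14421 - (-26*84 + 4*(-3 - 1/(11 + 7))/(11 + 7)) = 14421 - (-2184 + 4*(-3 - 1/18)/18) = 14421 - (-2184 + 4*(1/18)*(-3 - 1*1/18)) = 14421 - (-2184 + 4*(1/18)*(-3 - 1/18)) = 14421 - (-2184 + 4*(1/18)*(-55/18)) = 14421 - (-2184 - 55/81) = 14421 - 1*(-176959/81) = 14421 + 176959/81 = 1345060/81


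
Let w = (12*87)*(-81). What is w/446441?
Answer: -84564/446441 ≈ -0.18942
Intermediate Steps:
w = -84564 (w = 1044*(-81) = -84564)
w/446441 = -84564/446441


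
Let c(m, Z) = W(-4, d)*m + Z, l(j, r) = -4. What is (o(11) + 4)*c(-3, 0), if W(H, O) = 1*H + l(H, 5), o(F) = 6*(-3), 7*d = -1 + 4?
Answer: -336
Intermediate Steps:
d = 3/7 (d = (-1 + 4)/7 = (1/7)*3 = 3/7 ≈ 0.42857)
o(F) = -18
W(H, O) = -4 + H (W(H, O) = 1*H - 4 = H - 4 = -4 + H)
c(m, Z) = Z - 8*m (c(m, Z) = (-4 - 4)*m + Z = -8*m + Z = Z - 8*m)
(o(11) + 4)*c(-3, 0) = (-18 + 4)*(0 - 8*(-3)) = -14*(0 + 24) = -14*24 = -336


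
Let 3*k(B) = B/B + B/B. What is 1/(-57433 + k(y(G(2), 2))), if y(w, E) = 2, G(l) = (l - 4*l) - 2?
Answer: -3/172297 ≈ -1.7412e-5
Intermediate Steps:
G(l) = -2 - 3*l (G(l) = -3*l - 2 = -2 - 3*l)
k(B) = ⅔ (k(B) = (B/B + B/B)/3 = (1 + 1)/3 = (⅓)*2 = ⅔)
1/(-57433 + k(y(G(2), 2))) = 1/(-57433 + ⅔) = 1/(-172297/3) = -3/172297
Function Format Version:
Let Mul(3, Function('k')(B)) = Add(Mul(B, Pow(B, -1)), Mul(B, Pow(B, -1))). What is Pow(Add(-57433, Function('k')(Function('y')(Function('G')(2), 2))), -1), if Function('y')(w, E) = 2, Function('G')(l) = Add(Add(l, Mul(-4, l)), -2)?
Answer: Rational(-3, 172297) ≈ -1.7412e-5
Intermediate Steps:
Function('G')(l) = Add(-2, Mul(-3, l)) (Function('G')(l) = Add(Mul(-3, l), -2) = Add(-2, Mul(-3, l)))
Function('k')(B) = Rational(2, 3) (Function('k')(B) = Mul(Rational(1, 3), Add(Mul(B, Pow(B, -1)), Mul(B, Pow(B, -1)))) = Mul(Rational(1, 3), Add(1, 1)) = Mul(Rational(1, 3), 2) = Rational(2, 3))
Pow(Add(-57433, Function('k')(Function('y')(Function('G')(2), 2))), -1) = Pow(Add(-57433, Rational(2, 3)), -1) = Pow(Rational(-172297, 3), -1) = Rational(-3, 172297)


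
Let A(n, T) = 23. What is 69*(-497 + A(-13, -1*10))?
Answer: -32706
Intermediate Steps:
69*(-497 + A(-13, -1*10)) = 69*(-497 + 23) = 69*(-474) = -32706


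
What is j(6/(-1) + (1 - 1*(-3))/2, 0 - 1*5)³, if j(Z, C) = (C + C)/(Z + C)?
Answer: 1000/729 ≈ 1.3717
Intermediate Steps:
j(Z, C) = 2*C/(C + Z) (j(Z, C) = (2*C)/(C + Z) = 2*C/(C + Z))
j(6/(-1) + (1 - 1*(-3))/2, 0 - 1*5)³ = (2*(0 - 1*5)/((0 - 1*5) + (6/(-1) + (1 - 1*(-3))/2)))³ = (2*(0 - 5)/((0 - 5) + (6*(-1) + (1 + 3)*(½))))³ = (2*(-5)/(-5 + (-6 + 4*(½))))³ = (2*(-5)/(-5 + (-6 + 2)))³ = (2*(-5)/(-5 - 4))³ = (2*(-5)/(-9))³ = (2*(-5)*(-⅑))³ = (10/9)³ = 1000/729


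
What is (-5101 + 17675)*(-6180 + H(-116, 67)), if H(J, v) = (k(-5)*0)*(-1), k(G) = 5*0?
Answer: -77707320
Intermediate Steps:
k(G) = 0
H(J, v) = 0 (H(J, v) = (0*0)*(-1) = 0*(-1) = 0)
(-5101 + 17675)*(-6180 + H(-116, 67)) = (-5101 + 17675)*(-6180 + 0) = 12574*(-6180) = -77707320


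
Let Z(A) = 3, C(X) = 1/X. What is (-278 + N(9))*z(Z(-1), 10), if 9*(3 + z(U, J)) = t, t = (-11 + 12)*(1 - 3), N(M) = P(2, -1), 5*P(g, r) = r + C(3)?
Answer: 120988/135 ≈ 896.21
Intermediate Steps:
P(g, r) = 1/15 + r/5 (P(g, r) = (r + 1/3)/5 = (1/3 + r)/5 = 1/15 + r/5)
N(M) = -2/15 (N(M) = 1/15 + (1/5)*(-1) = 1/15 - 1/5 = -2/15)
t = -2 (t = 1*(-2) = -2)
z(U, J) = -29/9 (z(U, J) = -3 + (1/9)*(-2) = -3 - 2/9 = -29/9)
(-278 + N(9))*z(Z(-1), 10) = (-278 - 2/15)*(-29/9) = -4172/15*(-29/9) = 120988/135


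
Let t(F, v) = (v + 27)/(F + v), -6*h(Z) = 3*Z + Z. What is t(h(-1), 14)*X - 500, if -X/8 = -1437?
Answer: 348002/11 ≈ 31637.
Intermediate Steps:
h(Z) = -2*Z/3 (h(Z) = -(3*Z + Z)/6 = -2*Z/3)
X = 11496 (X = -8*(-1437) = 11496)
t(F, v) = (27 + v)/(F + v)
t(h(-1), 14)*X - 500 = ((27 + 14)/(-⅔*(-1) + 14))*11496 - 500 = (41/(⅔ + 14))*11496 - 500 = (41/(44/3))*11496 - 500 = ((3/44)*41)*11496 - 500 = (123/44)*11496 - 500 = 353502/11 - 500 = 348002/11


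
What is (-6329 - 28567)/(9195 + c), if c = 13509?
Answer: -727/473 ≈ -1.5370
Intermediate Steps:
(-6329 - 28567)/(9195 + c) = (-6329 - 28567)/(9195 + 13509) = -34896/22704 = -34896*1/22704 = -727/473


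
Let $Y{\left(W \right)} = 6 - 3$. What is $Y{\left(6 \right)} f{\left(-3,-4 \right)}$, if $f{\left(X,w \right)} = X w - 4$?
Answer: $24$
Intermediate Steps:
$Y{\left(W \right)} = 3$ ($Y{\left(W \right)} = 6 - 3 = 3$)
$f{\left(X,w \right)} = -4 + X w$
$Y{\left(6 \right)} f{\left(-3,-4 \right)} = 3 \left(-4 - -12\right) = 3 \left(-4 + 12\right) = 3 \cdot 8 = 24$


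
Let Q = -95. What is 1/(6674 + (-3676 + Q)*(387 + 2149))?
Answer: -1/9556582 ≈ -1.0464e-7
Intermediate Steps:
1/(6674 + (-3676 + Q)*(387 + 2149)) = 1/(6674 + (-3676 - 95)*(387 + 2149)) = 1/(6674 - 3771*2536) = 1/(6674 - 9563256) = 1/(-9556582) = -1/9556582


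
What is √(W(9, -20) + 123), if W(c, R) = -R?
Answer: √143 ≈ 11.958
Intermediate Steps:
√(W(9, -20) + 123) = √(-1*(-20) + 123) = √(20 + 123) = √143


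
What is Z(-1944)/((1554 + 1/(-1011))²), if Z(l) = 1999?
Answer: 2043219879/2468333214649 ≈ 0.00082777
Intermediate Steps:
Z(-1944)/((1554 + 1/(-1011))²) = 1999/((1554 + 1/(-1011))²) = 1999/((1554 - 1/1011)²) = 1999/((1571093/1011)²) = 1999/(2468333214649/1022121) = 1999*(1022121/2468333214649) = 2043219879/2468333214649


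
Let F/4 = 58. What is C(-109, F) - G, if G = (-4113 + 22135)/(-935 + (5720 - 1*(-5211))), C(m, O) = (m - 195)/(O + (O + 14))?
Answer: -2913325/1194522 ≈ -2.4389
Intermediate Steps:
F = 232 (F = 4*58 = 232)
C(m, O) = (-195 + m)/(14 + 2*O) (C(m, O) = (-195 + m)/(O + (14 + O)) = (-195 + m)/(14 + 2*O))
G = 9011/4998 (G = 18022/(-935 + (5720 + 5211)) = 18022/(-935 + 10931) = 18022/9996 = 18022*(1/9996) = 9011/4998 ≈ 1.8029)
C(-109, F) - G = (-195 - 109)/(2*(7 + 232)) - 1*9011/4998 = (1/2)*(-304)/239 - 9011/4998 = (1/2)*(1/239)*(-304) - 9011/4998 = -152/239 - 9011/4998 = -2913325/1194522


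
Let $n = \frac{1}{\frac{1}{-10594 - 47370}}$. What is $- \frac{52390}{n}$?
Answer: $\frac{26195}{28982} \approx 0.90384$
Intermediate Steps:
$n = -57964$ ($n = \frac{1}{\frac{1}{-57964}} = \frac{1}{- \frac{1}{57964}} = -57964$)
$- \frac{52390}{n} = - \frac{52390}{-57964} = \left(-52390\right) \left(- \frac{1}{57964}\right) = \frac{26195}{28982}$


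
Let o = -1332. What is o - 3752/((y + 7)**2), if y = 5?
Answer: -24445/18 ≈ -1358.1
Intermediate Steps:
o - 3752/((y + 7)**2) = -1332 - 3752/((5 + 7)**2) = -1332 - 3752/(12**2) = -1332 - 3752/144 = -1332 - 1*469/18 = -1332 - 469/18 = -24445/18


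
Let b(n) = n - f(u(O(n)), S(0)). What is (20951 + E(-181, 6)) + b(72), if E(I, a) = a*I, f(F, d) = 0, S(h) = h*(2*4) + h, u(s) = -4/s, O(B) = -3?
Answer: 19937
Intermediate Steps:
S(h) = 9*h (S(h) = h*8 + h = 8*h + h = 9*h)
E(I, a) = I*a
b(n) = n (b(n) = n - 1*0 = n + 0 = n)
(20951 + E(-181, 6)) + b(72) = (20951 - 181*6) + 72 = (20951 - 1086) + 72 = 19865 + 72 = 19937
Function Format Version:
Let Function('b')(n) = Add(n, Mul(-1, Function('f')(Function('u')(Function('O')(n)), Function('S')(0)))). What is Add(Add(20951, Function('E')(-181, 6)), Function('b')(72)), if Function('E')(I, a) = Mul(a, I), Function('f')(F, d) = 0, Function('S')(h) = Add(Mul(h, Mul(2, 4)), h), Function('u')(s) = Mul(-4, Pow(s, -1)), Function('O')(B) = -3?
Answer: 19937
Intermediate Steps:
Function('S')(h) = Mul(9, h) (Function('S')(h) = Add(Mul(h, 8), h) = Add(Mul(8, h), h) = Mul(9, h))
Function('E')(I, a) = Mul(I, a)
Function('b')(n) = n (Function('b')(n) = Add(n, Mul(-1, 0)) = Add(n, 0) = n)
Add(Add(20951, Function('E')(-181, 6)), Function('b')(72)) = Add(Add(20951, Mul(-181, 6)), 72) = Add(Add(20951, -1086), 72) = Add(19865, 72) = 19937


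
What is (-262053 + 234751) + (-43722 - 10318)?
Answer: -81342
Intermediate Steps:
(-262053 + 234751) + (-43722 - 10318) = -27302 - 54040 = -81342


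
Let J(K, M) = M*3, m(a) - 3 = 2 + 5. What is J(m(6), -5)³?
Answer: -3375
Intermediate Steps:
m(a) = 10 (m(a) = 3 + (2 + 5) = 3 + 7 = 10)
J(K, M) = 3*M
J(m(6), -5)³ = (3*(-5))³ = (-15)³ = -3375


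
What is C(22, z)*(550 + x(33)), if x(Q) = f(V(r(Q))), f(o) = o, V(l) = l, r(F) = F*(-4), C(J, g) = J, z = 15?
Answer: 9196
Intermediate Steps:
r(F) = -4*F
x(Q) = -4*Q
C(22, z)*(550 + x(33)) = 22*(550 - 4*33) = 22*(550 - 132) = 22*418 = 9196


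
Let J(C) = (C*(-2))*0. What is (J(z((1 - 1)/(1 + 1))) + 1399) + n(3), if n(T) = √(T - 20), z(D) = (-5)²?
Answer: 1399 + I*√17 ≈ 1399.0 + 4.1231*I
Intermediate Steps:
z(D) = 25
n(T) = √(-20 + T)
J(C) = 0 (J(C) = -2*C*0 = 0)
(J(z((1 - 1)/(1 + 1))) + 1399) + n(3) = (0 + 1399) + √(-20 + 3) = 1399 + √(-17) = 1399 + I*√17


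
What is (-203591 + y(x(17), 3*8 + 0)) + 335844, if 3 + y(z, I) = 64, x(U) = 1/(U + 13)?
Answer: 132314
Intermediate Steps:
x(U) = 1/(13 + U)
y(z, I) = 61 (y(z, I) = -3 + 64 = 61)
(-203591 + y(x(17), 3*8 + 0)) + 335844 = (-203591 + 61) + 335844 = -203530 + 335844 = 132314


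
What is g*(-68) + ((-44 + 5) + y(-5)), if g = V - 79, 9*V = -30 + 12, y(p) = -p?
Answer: 5474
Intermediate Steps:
V = -2 (V = (-30 + 12)/9 = (⅑)*(-18) = -2)
g = -81 (g = -2 - 79 = -81)
g*(-68) + ((-44 + 5) + y(-5)) = -81*(-68) + ((-44 + 5) - 1*(-5)) = 5508 + (-39 + 5) = 5508 - 34 = 5474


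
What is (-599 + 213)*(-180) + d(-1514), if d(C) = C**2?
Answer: 2361676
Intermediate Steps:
(-599 + 213)*(-180) + d(-1514) = (-599 + 213)*(-180) + (-1514)**2 = -386*(-180) + 2292196 = 69480 + 2292196 = 2361676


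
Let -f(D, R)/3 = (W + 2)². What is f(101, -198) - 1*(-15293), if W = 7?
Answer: 15050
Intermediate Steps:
f(D, R) = -243 (f(D, R) = -3*(7 + 2)² = -3*9² = -3*81 = -243)
f(101, -198) - 1*(-15293) = -243 - 1*(-15293) = -243 + 15293 = 15050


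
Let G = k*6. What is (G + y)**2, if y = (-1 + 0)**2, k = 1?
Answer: 49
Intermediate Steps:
y = 1 (y = (-1)**2 = 1)
G = 6 (G = 1*6 = 6)
(G + y)**2 = (6 + 1)**2 = 7**2 = 49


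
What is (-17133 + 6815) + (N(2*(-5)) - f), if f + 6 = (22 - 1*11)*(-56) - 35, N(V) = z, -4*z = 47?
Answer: -38691/4 ≈ -9672.8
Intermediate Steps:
z = -47/4 (z = -¼*47 = -47/4 ≈ -11.750)
N(V) = -47/4
f = -657 (f = -6 + ((22 - 1*11)*(-56) - 35) = -6 + ((22 - 11)*(-56) - 35) = -6 + (11*(-56) - 35) = -6 + (-616 - 35) = -6 - 651 = -657)
(-17133 + 6815) + (N(2*(-5)) - f) = (-17133 + 6815) + (-47/4 - 1*(-657)) = -10318 + (-47/4 + 657) = -10318 + 2581/4 = -38691/4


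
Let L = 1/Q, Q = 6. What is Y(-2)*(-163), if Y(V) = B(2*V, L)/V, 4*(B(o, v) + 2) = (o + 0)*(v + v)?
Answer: -1141/6 ≈ -190.17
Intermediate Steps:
L = 1/6 ≈ 0.16667
B(o, v) = -2 + o*v/2 (B(o, v) = -2 + ((o + 0)*(v + v))/4 = -2 + (o*(2*v))/4 = -2 + (2*o*v)/4 = -2 + o*v/2)
Y(V) = (-2 + V/6)/V (Y(V) = (-2 + (1/2)*(2*V)*(1/6))/V = (-2 + V/6)/V)
Y(-2)*(-163) = ((1/6)*(-12 - 2)/(-2))*(-163) = ((1/6)*(-1/2)*(-14))*(-163) = (7/6)*(-163) = -1141/6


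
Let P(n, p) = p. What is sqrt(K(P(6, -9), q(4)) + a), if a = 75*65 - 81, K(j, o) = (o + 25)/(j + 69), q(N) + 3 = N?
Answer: sqrt(4314990)/30 ≈ 69.242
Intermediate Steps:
q(N) = -3 + N
K(j, o) = (25 + o)/(69 + j)
a = 4794 (a = 4875 - 81 = 4794)
sqrt(K(P(6, -9), q(4)) + a) = sqrt((25 + (-3 + 4))/(69 - 9) + 4794) = sqrt((25 + 1)/60 + 4794) = sqrt((1/60)*26 + 4794) = sqrt(13/30 + 4794) = sqrt(143833/30) = sqrt(4314990)/30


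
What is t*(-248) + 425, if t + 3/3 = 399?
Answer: -98279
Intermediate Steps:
t = 398 (t = -1 + 399 = 398)
t*(-248) + 425 = 398*(-248) + 425 = -98704 + 425 = -98279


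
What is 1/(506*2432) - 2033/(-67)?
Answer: 2501793603/82449664 ≈ 30.343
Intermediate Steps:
1/(506*2432) - 2033/(-67) = (1/506)*(1/2432) - 2033*(-1/67) = 1/1230592 + 2033/67 = 2501793603/82449664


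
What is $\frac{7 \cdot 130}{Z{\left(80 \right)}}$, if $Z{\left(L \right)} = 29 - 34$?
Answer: $-182$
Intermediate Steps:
$Z{\left(L \right)} = -5$
$\frac{7 \cdot 130}{Z{\left(80 \right)}} = \frac{7 \cdot 130}{-5} = 910 \left(- \frac{1}{5}\right) = -182$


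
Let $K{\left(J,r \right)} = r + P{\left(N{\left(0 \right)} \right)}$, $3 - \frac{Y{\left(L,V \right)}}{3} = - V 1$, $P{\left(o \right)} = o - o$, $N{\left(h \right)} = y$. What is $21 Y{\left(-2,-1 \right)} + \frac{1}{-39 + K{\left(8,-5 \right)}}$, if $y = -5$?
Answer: $\frac{5543}{44} \approx 125.98$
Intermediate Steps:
$N{\left(h \right)} = -5$
$P{\left(o \right)} = 0$
$Y{\left(L,V \right)} = 9 + 3 V$ ($Y{\left(L,V \right)} = 9 - 3 - V 1 = 9 - 3 \left(- V\right) = 9 + 3 V$)
$K{\left(J,r \right)} = r$ ($K{\left(J,r \right)} = r + 0 = r$)
$21 Y{\left(-2,-1 \right)} + \frac{1}{-39 + K{\left(8,-5 \right)}} = 21 \left(9 + 3 \left(-1\right)\right) + \frac{1}{-39 - 5} = 21 \left(9 - 3\right) + \frac{1}{-44} = 21 \cdot 6 - \frac{1}{44} = 126 - \frac{1}{44} = \frac{5543}{44}$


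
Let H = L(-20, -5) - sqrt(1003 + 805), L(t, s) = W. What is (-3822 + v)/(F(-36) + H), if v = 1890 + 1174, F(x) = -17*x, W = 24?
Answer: -60261/50336 - 379*sqrt(113)/50336 ≈ -1.2772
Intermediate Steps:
L(t, s) = 24
v = 3064
H = 24 - 4*sqrt(113) (H = 24 - sqrt(1003 + 805) = 24 - sqrt(1808) = 24 - 4*sqrt(113) ≈ -18.521)
(-3822 + v)/(F(-36) + H) = (-3822 + 3064)/(-17*(-36) + (24 - 4*sqrt(113))) = -758/(612 + (24 - 4*sqrt(113))) = -758/(636 - 4*sqrt(113))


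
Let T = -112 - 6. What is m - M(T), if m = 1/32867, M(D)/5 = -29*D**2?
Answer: 66357815661/32867 ≈ 2.0190e+6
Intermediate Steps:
T = -118
M(D) = -145*D**2 (M(D) = 5*(-29*D**2) = -145*D**2)
m = 1/32867 ≈ 3.0426e-5
m - M(T) = 1/32867 - (-145)*(-118)**2 = 1/32867 - (-145)*13924 = 1/32867 - 1*(-2018980) = 1/32867 + 2018980 = 66357815661/32867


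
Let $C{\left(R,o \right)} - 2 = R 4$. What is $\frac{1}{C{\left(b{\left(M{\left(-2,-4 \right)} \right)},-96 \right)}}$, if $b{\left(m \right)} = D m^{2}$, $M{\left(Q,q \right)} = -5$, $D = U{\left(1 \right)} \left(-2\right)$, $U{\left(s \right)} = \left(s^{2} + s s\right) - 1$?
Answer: $- \frac{1}{198} \approx -0.0050505$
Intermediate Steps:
$U{\left(s \right)} = -1 + 2 s^{2}$ ($U{\left(s \right)} = \left(s^{2} + s^{2}\right) - 1 = 2 s^{2} - 1 = -1 + 2 s^{2}$)
$D = -2$ ($D = \left(-1 + 2 \cdot 1^{2}\right) \left(-2\right) = \left(-1 + 2 \cdot 1\right) \left(-2\right) = \left(-1 + 2\right) \left(-2\right) = 1 \left(-2\right) = -2$)
$b{\left(m \right)} = - 2 m^{2}$
$C{\left(R,o \right)} = 2 + 4 R$ ($C{\left(R,o \right)} = 2 + R 4 = 2 + 4 R$)
$\frac{1}{C{\left(b{\left(M{\left(-2,-4 \right)} \right)},-96 \right)}} = \frac{1}{2 + 4 \left(- 2 \left(-5\right)^{2}\right)} = \frac{1}{2 + 4 \left(\left(-2\right) 25\right)} = \frac{1}{2 + 4 \left(-50\right)} = \frac{1}{2 - 200} = \frac{1}{-198} = - \frac{1}{198}$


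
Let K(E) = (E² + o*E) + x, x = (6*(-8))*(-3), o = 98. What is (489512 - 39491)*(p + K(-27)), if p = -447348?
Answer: -202113881541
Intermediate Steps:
x = 144 (x = -48*(-3) = 144)
K(E) = 144 + E² + 98*E (K(E) = (E² + 98*E) + 144 = 144 + E² + 98*E)
(489512 - 39491)*(p + K(-27)) = (489512 - 39491)*(-447348 + (144 + (-27)² + 98*(-27))) = 450021*(-447348 + (144 + 729 - 2646)) = 450021*(-447348 - 1773) = 450021*(-449121) = -202113881541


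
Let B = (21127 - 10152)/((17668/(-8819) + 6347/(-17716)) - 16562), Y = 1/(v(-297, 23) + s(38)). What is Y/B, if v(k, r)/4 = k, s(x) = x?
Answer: 2587972865529/1971911335235000 ≈ 0.0013124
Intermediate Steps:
v(k, r) = 4*k
Y = -1/1150 (Y = 1/(4*(-297) + 38) = 1/(-1188 + 38) = 1/(-1150) = -1/1150 ≈ -0.00086956)
B = -1714705508900/2587972865529 (B = 10975/((17668*(-1/8819) + 6347*(-1/17716)) - 16562) = 10975/((-17668/8819 - 6347/17716) - 16562) = 10975/(-368980481/156237404 - 16562) = 10975/(-2587972865529/156237404) = 10975*(-156237404/2587972865529) = -1714705508900/2587972865529 ≈ -0.66257)
Y/B = -1/(1150*(-1714705508900/2587972865529)) = -1/1150*(-2587972865529/1714705508900) = 2587972865529/1971911335235000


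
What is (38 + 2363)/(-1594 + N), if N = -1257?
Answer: -2401/2851 ≈ -0.84216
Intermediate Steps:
(38 + 2363)/(-1594 + N) = (38 + 2363)/(-1594 - 1257) = 2401/(-2851) = 2401*(-1/2851) = -2401/2851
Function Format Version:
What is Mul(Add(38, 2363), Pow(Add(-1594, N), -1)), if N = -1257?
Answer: Rational(-2401, 2851) ≈ -0.84216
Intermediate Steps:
Mul(Add(38, 2363), Pow(Add(-1594, N), -1)) = Mul(Add(38, 2363), Pow(Add(-1594, -1257), -1)) = Mul(2401, Pow(-2851, -1)) = Mul(2401, Rational(-1, 2851)) = Rational(-2401, 2851)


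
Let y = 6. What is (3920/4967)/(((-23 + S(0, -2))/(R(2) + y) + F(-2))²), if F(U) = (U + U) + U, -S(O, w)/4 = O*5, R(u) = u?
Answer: 250880/25038647 ≈ 0.010020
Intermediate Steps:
S(O, w) = -20*O (S(O, w) = -4*O*5 = -20*O)
F(U) = 3*U (F(U) = 2*U + U = 3*U)
(3920/4967)/(((-23 + S(0, -2))/(R(2) + y) + F(-2))²) = (3920/4967)/(((-23 - 20*0)/(2 + 6) + 3*(-2))²) = (3920*(1/4967))/(((-23 + 0)/8 - 6)²) = 3920/(4967*((-23*⅛ - 6)²)) = 3920/(4967*((-23/8 - 6)²)) = 3920/(4967*((-71/8)²)) = 3920/(4967*(5041/64)) = (3920/4967)*(64/5041) = 250880/25038647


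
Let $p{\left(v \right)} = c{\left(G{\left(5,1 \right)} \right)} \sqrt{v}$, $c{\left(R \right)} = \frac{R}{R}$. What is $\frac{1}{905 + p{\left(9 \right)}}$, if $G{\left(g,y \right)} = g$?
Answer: $\frac{1}{908} \approx 0.0011013$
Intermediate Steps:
$c{\left(R \right)} = 1$
$p{\left(v \right)} = \sqrt{v}$ ($p{\left(v \right)} = 1 \sqrt{v} = \sqrt{v}$)
$\frac{1}{905 + p{\left(9 \right)}} = \frac{1}{905 + \sqrt{9}} = \frac{1}{905 + 3} = \frac{1}{908}$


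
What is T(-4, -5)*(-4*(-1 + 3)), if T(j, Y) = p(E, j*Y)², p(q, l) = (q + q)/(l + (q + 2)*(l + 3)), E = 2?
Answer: -1/98 ≈ -0.010204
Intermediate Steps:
p(q, l) = 2*q/(l + (2 + q)*(3 + l)) (p(q, l) = (2*q)/(l + (2 + q)*(3 + l)) = 2*q/(l + (2 + q)*(3 + l)))
T(j, Y) = 16/(12 + 5*Y*j)² (T(j, Y) = (2*2/(6 + 3*(j*Y) + 3*2 + (j*Y)*2))² = (2*2/(6 + 3*(Y*j) + 6 + (Y*j)*2))² = (2*2/(6 + 3*Y*j + 6 + 2*Y*j))² = (2*2/(12 + 5*Y*j))² = (4/(12 + 5*Y*j))² = 16/(12 + 5*Y*j)²)
T(-4, -5)*(-4*(-1 + 3)) = (16/(12 + 5*(-5)*(-4))²)*(-4*(-1 + 3)) = (16/(12 + 100)²)*(-4*2) = (16/112²)*(-8) = (16*(1/12544))*(-8) = (1/784)*(-8) = -1/98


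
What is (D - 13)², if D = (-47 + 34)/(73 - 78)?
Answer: 2704/25 ≈ 108.16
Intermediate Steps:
D = 13/5 (D = -13/(-5) = -13*(-⅕) = 13/5 ≈ 2.6000)
(D - 13)² = (13/5 - 13)² = (-52/5)² = 2704/25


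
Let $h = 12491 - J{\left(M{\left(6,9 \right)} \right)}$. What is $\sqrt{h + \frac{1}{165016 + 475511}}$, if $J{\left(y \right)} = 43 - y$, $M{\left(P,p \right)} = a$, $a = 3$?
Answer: $\frac{\sqrt{5108332005204306}}{640527} \approx 111.58$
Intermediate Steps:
$M{\left(P,p \right)} = 3$
$h = 12451$ ($h = 12491 - \left(43 - 3\right) = 12491 - 40 = 12451$)
$\sqrt{h + \frac{1}{165016 + 475511}} = \sqrt{12451 + \frac{1}{165016 + 475511}} = \sqrt{12451 + \frac{1}{640527}} = \sqrt{\frac{7975201678}{640527}} = \frac{\sqrt{5108332005204306}}{640527}$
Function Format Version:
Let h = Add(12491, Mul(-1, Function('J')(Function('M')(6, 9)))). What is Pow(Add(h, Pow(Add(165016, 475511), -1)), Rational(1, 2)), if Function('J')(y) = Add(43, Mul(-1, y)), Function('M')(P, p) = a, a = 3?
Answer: Mul(Rational(1, 640527), Pow(5108332005204306, Rational(1, 2))) ≈ 111.58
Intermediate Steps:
Function('M')(P, p) = 3
h = 12451 (h = Add(12491, Mul(-1, Add(43, Mul(-1, 3)))) = Add(12491, Mul(-1, Add(43, -3))) = Add(12491, Mul(-1, 40)) = Add(12491, -40) = 12451)
Pow(Add(h, Pow(Add(165016, 475511), -1)), Rational(1, 2)) = Pow(Add(12451, Pow(Add(165016, 475511), -1)), Rational(1, 2)) = Pow(Add(12451, Pow(640527, -1)), Rational(1, 2)) = Pow(Add(12451, Rational(1, 640527)), Rational(1, 2)) = Pow(Rational(7975201678, 640527), Rational(1, 2)) = Mul(Rational(1, 640527), Pow(5108332005204306, Rational(1, 2)))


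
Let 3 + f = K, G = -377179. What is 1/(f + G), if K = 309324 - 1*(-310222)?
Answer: 1/242364 ≈ 4.1260e-6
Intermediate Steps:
K = 619546 (K = 309324 + 310222 = 619546)
f = 619543 (f = -3 + 619546 = 619543)
1/(f + G) = 1/(619543 - 377179) = 1/242364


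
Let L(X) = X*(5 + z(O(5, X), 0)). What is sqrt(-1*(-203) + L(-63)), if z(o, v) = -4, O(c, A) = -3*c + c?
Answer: 2*sqrt(35) ≈ 11.832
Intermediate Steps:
O(c, A) = -2*c
L(X) = X (L(X) = X*(5 - 4) = X*1 = X)
sqrt(-1*(-203) + L(-63)) = sqrt(-1*(-203) - 63) = sqrt(203 - 63) = sqrt(140) = 2*sqrt(35)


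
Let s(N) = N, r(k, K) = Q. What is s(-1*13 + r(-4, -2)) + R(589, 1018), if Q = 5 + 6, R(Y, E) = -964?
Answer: -966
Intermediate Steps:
Q = 11
r(k, K) = 11
s(-1*13 + r(-4, -2)) + R(589, 1018) = (-1*13 + 11) - 964 = (-13 + 11) - 964 = -2 - 964 = -966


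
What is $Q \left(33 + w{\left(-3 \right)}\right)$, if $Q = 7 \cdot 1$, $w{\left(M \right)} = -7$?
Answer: $182$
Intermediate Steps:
$Q = 7$
$Q \left(33 + w{\left(-3 \right)}\right) = 7 \left(33 - 7\right) = 7 \cdot 26 = 182$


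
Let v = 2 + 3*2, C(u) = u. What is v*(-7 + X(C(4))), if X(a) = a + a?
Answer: 8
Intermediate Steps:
X(a) = 2*a
v = 8 (v = 2 + 6 = 8)
v*(-7 + X(C(4))) = 8*(-7 + 2*4) = 8*(-7 + 8) = 8*1 = 8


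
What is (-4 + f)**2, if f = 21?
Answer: 289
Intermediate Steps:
(-4 + f)**2 = (-4 + 21)**2 = 17**2 = 289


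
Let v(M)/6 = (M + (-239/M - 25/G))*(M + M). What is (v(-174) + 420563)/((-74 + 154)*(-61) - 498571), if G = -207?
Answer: -5985787/3859791 ≈ -1.5508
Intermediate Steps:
v(M) = 12*M*(25/207 + M - 239/M) (v(M) = 6*((M + (-239/M - 25/(-207)))*(M + M)) = 6*((M + (-239/M - 25*(-1/207)))*(2*M)) = 6*((M + (-239/M + 25/207))*(2*M)) = 6*((M + (25/207 - 239/M))*(2*M)) = 6*((25/207 + M - 239/M)*(2*M)) = 6*(2*M*(25/207 + M - 239/M)) = 12*M*(25/207 + M - 239/M))
(v(-174) + 420563)/((-74 + 154)*(-61) - 498571) = ((-2868 + 12*(-174)**2 + (100/69)*(-174)) + 420563)/((-74 + 154)*(-61) - 498571) = ((-2868 + 12*30276 - 5800/23) + 420563)/(80*(-61) - 498571) = ((-2868 + 363312 - 5800/23) + 420563)/(-4880 - 498571) = (8284412/23 + 420563)/(-503451) = (17957361/23)*(-1/503451) = -5985787/3859791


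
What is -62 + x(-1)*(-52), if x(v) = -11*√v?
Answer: -62 + 572*I ≈ -62.0 + 572.0*I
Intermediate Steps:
-62 + x(-1)*(-52) = -62 - 11*I*(-52) = -62 + 572*I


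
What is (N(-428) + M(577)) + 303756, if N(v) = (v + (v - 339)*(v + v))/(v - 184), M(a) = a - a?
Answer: 15436879/51 ≈ 3.0268e+5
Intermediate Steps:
M(a) = 0
N(v) = (v + 2*v*(-339 + v))/(-184 + v) (N(v) = (v + (-339 + v)*(2*v))/(-184 + v) = (v + 2*v*(-339 + v))/(-184 + v))
(N(-428) + M(577)) + 303756 = (-428*(-677 + 2*(-428))/(-184 - 428) + 0) + 303756 = (-428*(-677 - 856)/(-612) + 0) + 303756 = (-428*(-1/612)*(-1533) + 0) + 303756 = (-54677/51 + 0) + 303756 = -54677/51 + 303756 = 15436879/51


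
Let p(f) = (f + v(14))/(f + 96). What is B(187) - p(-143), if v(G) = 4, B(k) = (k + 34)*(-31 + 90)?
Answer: 612694/47 ≈ 13036.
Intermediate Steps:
B(k) = 2006 + 59*k (B(k) = (34 + k)*59 = 2006 + 59*k)
p(f) = (4 + f)/(96 + f) (p(f) = (f + 4)/(f + 96) = (4 + f)/(96 + f))
B(187) - p(-143) = (2006 + 59*187) - (4 - 143)/(96 - 143) = (2006 + 11033) - (-139)/(-47) = 13039 - (-1)*(-139)/47 = 13039 - 1*139/47 = 13039 - 139/47 = 612694/47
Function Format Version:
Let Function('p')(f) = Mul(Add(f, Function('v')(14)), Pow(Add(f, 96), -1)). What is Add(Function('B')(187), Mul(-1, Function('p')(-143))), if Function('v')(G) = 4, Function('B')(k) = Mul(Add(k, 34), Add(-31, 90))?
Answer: Rational(612694, 47) ≈ 13036.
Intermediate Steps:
Function('B')(k) = Add(2006, Mul(59, k)) (Function('B')(k) = Mul(Add(34, k), 59) = Add(2006, Mul(59, k)))
Function('p')(f) = Mul(Pow(Add(96, f), -1), Add(4, f)) (Function('p')(f) = Mul(Add(f, 4), Pow(Add(f, 96), -1)) = Mul(Add(4, f), Pow(Add(96, f), -1)) = Mul(Pow(Add(96, f), -1), Add(4, f)))
Add(Function('B')(187), Mul(-1, Function('p')(-143))) = Add(Add(2006, Mul(59, 187)), Mul(-1, Mul(Pow(Add(96, -143), -1), Add(4, -143)))) = Add(Add(2006, 11033), Mul(-1, Mul(Pow(-47, -1), -139))) = Add(13039, Mul(-1, Mul(Rational(-1, 47), -139))) = Add(13039, Mul(-1, Rational(139, 47))) = Add(13039, Rational(-139, 47)) = Rational(612694, 47)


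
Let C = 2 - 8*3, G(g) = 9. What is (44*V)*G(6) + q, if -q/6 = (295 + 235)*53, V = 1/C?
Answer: -168558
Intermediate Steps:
C = -22 (C = 2 - 24 = -22)
V = -1/22 (V = 1/(-22) = -1/22 ≈ -0.045455)
q = -168540 (q = -6*(295 + 235)*53 = -3180*53 = -6*28090 = -168540)
(44*V)*G(6) + q = (44*(-1/22))*9 - 168540 = -2*9 - 168540 = -18 - 168540 = -168558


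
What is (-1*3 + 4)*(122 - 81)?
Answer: 41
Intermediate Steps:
(-1*3 + 4)*(122 - 81) = (-3 + 4)*41 = 1*41 = 41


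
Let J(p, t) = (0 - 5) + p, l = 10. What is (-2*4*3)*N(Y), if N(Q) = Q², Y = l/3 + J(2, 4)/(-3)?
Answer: -1352/3 ≈ -450.67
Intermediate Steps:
J(p, t) = -5 + p
Y = 13/3 (Y = 10/3 + (-5 + 2)/(-3) = 10*(⅓) - 3*(-⅓) = 10/3 + 1 = 13/3 ≈ 4.3333)
(-2*4*3)*N(Y) = (-2*4*3)*(13/3)² = -8*3*(169/9) = -24*169/9 = -1352/3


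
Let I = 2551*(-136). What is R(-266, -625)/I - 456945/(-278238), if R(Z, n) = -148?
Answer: 3303580203/2011057891 ≈ 1.6427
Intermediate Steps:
I = -346936
R(-266, -625)/I - 456945/(-278238) = -148/(-346936) - 456945/(-278238) = -148*(-1/346936) - 456945*(-1/278238) = 37/86734 + 152315/92746 = 3303580203/2011057891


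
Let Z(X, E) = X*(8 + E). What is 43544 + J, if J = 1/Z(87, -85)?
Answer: 291701255/6699 ≈ 43544.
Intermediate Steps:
J = -1/6699 (J = 1/(87*(8 - 85)) = 1/(87*(-77)) = 1/(-6699) = -1/6699 ≈ -0.00014928)
43544 + J = 43544 - 1/6699 = 291701255/6699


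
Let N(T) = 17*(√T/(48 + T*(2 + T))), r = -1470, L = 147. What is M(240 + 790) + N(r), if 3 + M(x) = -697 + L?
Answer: -553 + 119*I*√30/2158008 ≈ -553.0 + 0.00030203*I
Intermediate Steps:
M(x) = -553 (M(x) = -3 + (-697 + 147) = -3 - 550 = -553)
N(T) = 17*√T/(48 + T*(2 + T)) (N(T) = 17*(√T/(48 + T*(2 + T))) = 17*√T/(48 + T*(2 + T)))
M(240 + 790) + N(r) = -553 + 17*√(-1470)/(48 + (-1470)² + 2*(-1470)) = -553 + 17*(7*I*√30)/(48 + 2160900 - 2940) = -553 + 17*(7*I*√30)/2158008 = -553 + 17*(7*I*√30)*(1/2158008) = -553 + 119*I*√30/2158008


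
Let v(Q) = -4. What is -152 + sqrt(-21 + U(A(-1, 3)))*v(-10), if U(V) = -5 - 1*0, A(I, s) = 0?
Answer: -152 - 4*I*sqrt(26) ≈ -152.0 - 20.396*I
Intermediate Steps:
U(V) = -5 (U(V) = -5 + 0 = -5)
-152 + sqrt(-21 + U(A(-1, 3)))*v(-10) = -152 + sqrt(-21 - 5)*(-4) = -152 + sqrt(-26)*(-4) = -152 + (I*sqrt(26))*(-4) = -152 - 4*I*sqrt(26)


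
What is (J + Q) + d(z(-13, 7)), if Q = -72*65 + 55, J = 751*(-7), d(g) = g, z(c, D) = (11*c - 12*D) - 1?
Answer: -10110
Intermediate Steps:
z(c, D) = -1 - 12*D + 11*c (z(c, D) = (-12*D + 11*c) - 1 = -1 - 12*D + 11*c)
J = -5257
Q = -4625 (Q = -4680 + 55 = -4625)
(J + Q) + d(z(-13, 7)) = (-5257 - 4625) + (-1 - 12*7 + 11*(-13)) = -9882 + (-1 - 84 - 143) = -9882 - 228 = -10110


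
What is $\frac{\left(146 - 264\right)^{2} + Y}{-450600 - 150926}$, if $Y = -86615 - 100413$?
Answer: $\frac{86552}{300763} \approx 0.28777$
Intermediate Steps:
$Y = -187028$ ($Y = -86615 - 100413 = -187028$)
$\frac{\left(146 - 264\right)^{2} + Y}{-450600 - 150926} = \frac{\left(146 - 264\right)^{2} - 187028}{-450600 - 150926} = \frac{\left(-118\right)^{2} - 187028}{-601526} = \left(13924 - 187028\right) \left(- \frac{1}{601526}\right) = \left(-173104\right) \left(- \frac{1}{601526}\right) = \frac{86552}{300763}$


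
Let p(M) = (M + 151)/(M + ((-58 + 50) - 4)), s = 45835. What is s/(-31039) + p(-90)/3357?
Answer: -15696439069/10628188146 ≈ -1.4769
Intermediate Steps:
p(M) = (151 + M)/(-12 + M) (p(M) = (151 + M)/(M + (-8 - 4)) = (151 + M)/(M - 12) = (151 + M)/(-12 + M))
s/(-31039) + p(-90)/3357 = 45835/(-31039) + ((151 - 90)/(-12 - 90))/3357 = 45835*(-1/31039) + (61/(-102))*(1/3357) = -45835/31039 - 1/102*61*(1/3357) = -45835/31039 - 61/102*1/3357 = -45835/31039 - 61/342414 = -15696439069/10628188146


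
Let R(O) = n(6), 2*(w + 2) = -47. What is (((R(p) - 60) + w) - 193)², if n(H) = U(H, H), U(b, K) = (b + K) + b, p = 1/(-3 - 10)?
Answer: 271441/4 ≈ 67860.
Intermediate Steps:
p = -1/13 (p = 1/(-13) = -1/13 ≈ -0.076923)
w = -51/2 (w = -2 + (½)*(-47) = -2 - 47/2 = -51/2 ≈ -25.500)
U(b, K) = K + 2*b (U(b, K) = (K + b) + b = K + 2*b)
n(H) = 3*H (n(H) = H + 2*H = 3*H)
R(O) = 18 (R(O) = 3*6 = 18)
(((R(p) - 60) + w) - 193)² = (((18 - 60) - 51/2) - 193)² = ((-42 - 51/2) - 193)² = (-135/2 - 193)² = (-521/2)² = 271441/4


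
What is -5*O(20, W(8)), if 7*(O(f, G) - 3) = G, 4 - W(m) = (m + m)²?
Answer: 165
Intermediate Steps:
W(m) = 4 - 4*m² (W(m) = 4 - (m + m)² = 4 - (2*m)² = 4 - 4*m²)
O(f, G) = 3 + G/7
-5*O(20, W(8)) = -5*(3 + (4 - 4*8²)/7) = -5*(3 + (4 - 4*64)/7) = -5*(3 + (4 - 256)/7) = -5*(3 + (⅐)*(-252)) = -5*(3 - 36) = -5*(-33) = 165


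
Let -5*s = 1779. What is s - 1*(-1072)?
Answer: 3581/5 ≈ 716.20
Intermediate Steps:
s = -1779/5 (s = -⅕*1779 = -1779/5 ≈ -355.80)
s - 1*(-1072) = -1779/5 - 1*(-1072) = -1779/5 + 1072 = 3581/5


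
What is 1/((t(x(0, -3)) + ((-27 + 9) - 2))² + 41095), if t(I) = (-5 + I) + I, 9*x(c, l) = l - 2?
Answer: 81/3383920 ≈ 2.3937e-5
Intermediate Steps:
x(c, l) = -2/9 + l/9 (x(c, l) = (l - 2)/9 = (-2 + l)/9 = -2/9 + l/9)
t(I) = -5 + 2*I
1/((t(x(0, -3)) + ((-27 + 9) - 2))² + 41095) = 1/(((-5 + 2*(-2/9 + (⅑)*(-3))) + ((-27 + 9) - 2))² + 41095) = 1/(((-5 + 2*(-2/9 - ⅓)) + (-18 - 2))² + 41095) = 1/(((-5 + 2*(-5/9)) - 20)² + 41095) = 1/(((-5 - 10/9) - 20)² + 41095) = 1/((-55/9 - 20)² + 41095) = 1/((-235/9)² + 41095) = 1/(55225/81 + 41095) = 1/(3383920/81) = 81/3383920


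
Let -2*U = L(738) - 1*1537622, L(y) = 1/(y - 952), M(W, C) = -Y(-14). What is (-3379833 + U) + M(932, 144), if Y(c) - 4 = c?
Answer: -1117513135/428 ≈ -2.6110e+6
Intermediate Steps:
Y(c) = 4 + c
M(W, C) = 10 (M(W, C) = -(4 - 14) = -1*(-10) = 10)
L(y) = 1/(-952 + y)
U = 329051109/428 (U = -(1/(-952 + 738) - 1*1537622)/2 = -(1/(-214) - 1537622)/2 = -(-1/214 - 1537622)/2 = -½*(-329051109/214) = 329051109/428 ≈ 7.6881e+5)
(-3379833 + U) + M(932, 144) = (-3379833 + 329051109/428) + 10 = -1117517415/428 + 10 = -1117513135/428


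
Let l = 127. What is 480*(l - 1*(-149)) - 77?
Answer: 132403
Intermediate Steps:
480*(l - 1*(-149)) - 77 = 480*(127 - 1*(-149)) - 77 = 480*(127 + 149) - 77 = 480*276 - 77 = 132480 - 77 = 132403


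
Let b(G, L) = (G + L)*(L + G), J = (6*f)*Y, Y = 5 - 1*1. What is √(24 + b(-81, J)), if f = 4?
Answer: √249 ≈ 15.780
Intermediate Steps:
Y = 4 (Y = 5 - 1 = 4)
J = 96 (J = (6*4)*4 = 24*4 = 96)
b(G, L) = (G + L)² (b(G, L) = (G + L)*(G + L) = (G + L)²)
√(24 + b(-81, J)) = √(24 + (-81 + 96)²) = √(24 + 15²) = √(24 + 225) = √249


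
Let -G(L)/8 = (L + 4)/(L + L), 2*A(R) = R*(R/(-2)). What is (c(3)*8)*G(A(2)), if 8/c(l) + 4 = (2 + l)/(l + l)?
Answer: -4608/19 ≈ -242.53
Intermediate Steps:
A(R) = -R**2/4 (A(R) = (R*(R/(-2)))/2 = (R*(R*(-1/2)))/2 = (R*(-R/2))/2 = (-R**2/2)/2 = -R**2/4)
c(l) = 8/(-4 + (2 + l)/(2*l)) (c(l) = 8/(-4 + (2 + l)/(l + l)) = 8/(-4 + (2 + l)/((2*l))) = 8/(-4 + (2 + l)*(1/(2*l))) = 8/(-4 + (2 + l)/(2*l)))
G(L) = -4*(4 + L)/L (G(L) = -8*(L + 4)/(L + L) = -8*(4 + L)/(2*L) = -8*(4 + L)*1/(2*L) = -4*(4 + L)/L)
(c(3)*8)*G(A(2)) = (-16*3/(-2 + 7*3)*8)*(-4 - 16*(-1/1)) = (-16*3/(-2 + 21)*8)*(-4 - 16/((-1/4*4))) = (-16*3/19*8)*(-4 - 16/(-1)) = (-16*3*1/19*8)*(-4 - 16*(-1)) = (-48/19*8)*(-4 + 16) = -384/19*12 = -4608/19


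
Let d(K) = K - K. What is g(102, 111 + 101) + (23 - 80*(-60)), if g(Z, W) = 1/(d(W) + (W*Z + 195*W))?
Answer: 303675373/62964 ≈ 4823.0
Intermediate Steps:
d(K) = 0
g(Z, W) = 1/(195*W + W*Z) (g(Z, W) = 1/(0 + (W*Z + 195*W)) = 1/(0 + (195*W + W*Z)) = 1/(195*W + W*Z))
g(102, 111 + 101) + (23 - 80*(-60)) = 1/((111 + 101)*(195 + 102)) + (23 - 80*(-60)) = 1/(212*297) + (23 + 4800) = (1/212)*(1/297) + 4823 = 1/62964 + 4823 = 303675373/62964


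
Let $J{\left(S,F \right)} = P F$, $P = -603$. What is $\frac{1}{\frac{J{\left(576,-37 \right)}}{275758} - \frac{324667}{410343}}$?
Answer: $- \frac{113155364994}{80374359913} \approx -1.4079$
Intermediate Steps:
$J{\left(S,F \right)} = - 603 F$
$\frac{1}{\frac{J{\left(576,-37 \right)}}{275758} - \frac{324667}{410343}} = \frac{1}{\frac{\left(-603\right) \left(-37\right)}{275758} - \frac{324667}{410343}} = \frac{1}{22311 \cdot \frac{1}{275758} - \frac{324667}{410343}} = \frac{1}{\frac{22311}{275758} - \frac{324667}{410343}} = \frac{1}{- \frac{80374359913}{113155364994}} = - \frac{113155364994}{80374359913}$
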